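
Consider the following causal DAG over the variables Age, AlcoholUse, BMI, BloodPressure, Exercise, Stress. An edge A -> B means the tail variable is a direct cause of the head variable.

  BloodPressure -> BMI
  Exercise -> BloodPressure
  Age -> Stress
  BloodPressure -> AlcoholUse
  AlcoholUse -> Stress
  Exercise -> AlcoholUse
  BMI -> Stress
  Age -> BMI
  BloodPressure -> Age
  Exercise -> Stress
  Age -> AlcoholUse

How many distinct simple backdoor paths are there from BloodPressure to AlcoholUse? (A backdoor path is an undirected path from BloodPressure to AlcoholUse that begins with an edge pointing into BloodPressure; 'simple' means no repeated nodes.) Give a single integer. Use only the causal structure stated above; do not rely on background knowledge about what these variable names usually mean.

4

A backdoor path from BloodPressure to AlcoholUse is any simple undirected path whose first edge points into BloodPressure (i.e. leaves BloodPressure via a parent).
Parents of BloodPressure: {Exercise}.
Enumerating:
  P1: BloodPressure <- Exercise -> AlcoholUse
  P2: BloodPressure <- Exercise -> Stress <- Age -> AlcoholUse
  P3: BloodPressure <- Exercise -> Stress <- BMI <- Age -> AlcoholUse
  P4: BloodPressure <- Exercise -> Stress <- AlcoholUse
That exhausts the simple backdoor paths. Count: 4.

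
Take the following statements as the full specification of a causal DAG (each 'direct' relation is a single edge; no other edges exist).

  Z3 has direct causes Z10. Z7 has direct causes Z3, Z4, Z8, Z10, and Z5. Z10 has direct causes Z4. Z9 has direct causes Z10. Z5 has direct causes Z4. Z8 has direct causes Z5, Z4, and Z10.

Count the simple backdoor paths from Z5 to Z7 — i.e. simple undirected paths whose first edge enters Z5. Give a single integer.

7

A backdoor path from Z5 to Z7 is any simple undirected path whose first edge points into Z5 (i.e. leaves Z5 via a parent).
Parents of Z5: {Z4}.
Enumerating:
  P1: Z5 <- Z4 -> Z10 -> Z3 -> Z7
  P2: Z5 <- Z4 -> Z10 -> Z8 -> Z7
  P3: Z5 <- Z4 -> Z10 -> Z7
  P4: Z5 <- Z4 -> Z8 <- Z10 -> Z3 -> Z7
  P5: Z5 <- Z4 -> Z8 <- Z10 -> Z7
  P6: Z5 <- Z4 -> Z8 -> Z7
  P7: Z5 <- Z4 -> Z7
That exhausts the simple backdoor paths. Count: 7.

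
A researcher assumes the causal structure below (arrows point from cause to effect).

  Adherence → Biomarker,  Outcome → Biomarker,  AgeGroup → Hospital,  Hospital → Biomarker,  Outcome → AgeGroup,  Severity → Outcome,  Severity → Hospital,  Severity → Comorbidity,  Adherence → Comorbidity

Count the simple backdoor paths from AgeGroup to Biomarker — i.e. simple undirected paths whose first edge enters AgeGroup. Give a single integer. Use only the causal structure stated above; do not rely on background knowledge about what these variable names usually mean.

3

A backdoor path from AgeGroup to Biomarker is any simple undirected path whose first edge points into AgeGroup (i.e. leaves AgeGroup via a parent).
Parents of AgeGroup: {Outcome}.
Enumerating:
  P1: AgeGroup <- Outcome <- Severity -> Comorbidity <- Adherence -> Biomarker
  P2: AgeGroup <- Outcome <- Severity -> Hospital -> Biomarker
  P3: AgeGroup <- Outcome -> Biomarker
That exhausts the simple backdoor paths. Count: 3.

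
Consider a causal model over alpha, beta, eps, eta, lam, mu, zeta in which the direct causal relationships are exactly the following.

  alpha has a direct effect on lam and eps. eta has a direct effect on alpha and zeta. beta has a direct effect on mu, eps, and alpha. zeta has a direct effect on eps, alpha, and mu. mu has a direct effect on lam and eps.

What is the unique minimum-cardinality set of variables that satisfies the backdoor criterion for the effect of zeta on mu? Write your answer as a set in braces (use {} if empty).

{}

Variables eligible for adjustment (non-descendants of zeta, excluding zeta and mu): {beta, eta}.
Backdoor paths from zeta to mu:
  P1: zeta <- eta -> alpha <- beta -> mu
  P2: zeta <- eta -> alpha <- beta -> eps <- mu
  P3: zeta <- eta -> alpha -> lam <- mu
  P4: zeta <- eta -> alpha -> eps <- beta -> mu
  P5: zeta <- eta -> alpha -> eps <- mu
Each backdoor path contains an unconditioned collider, so every path is already blocked with the empty conditioning set:
  P1: blocked at collider alpha (neither it nor any descendant is in the conditioning set).
  P2: blocked at collider alpha (neither it nor any descendant is in the conditioning set).
  P3: blocked at collider lam (neither it nor any descendant is in the conditioning set).
  P4: blocked at collider eps (neither it nor any descendant is in the conditioning set).
  P5: blocked at collider eps (neither it nor any descendant is in the conditioning set).
The empty set is therefore the unique smallest valid set.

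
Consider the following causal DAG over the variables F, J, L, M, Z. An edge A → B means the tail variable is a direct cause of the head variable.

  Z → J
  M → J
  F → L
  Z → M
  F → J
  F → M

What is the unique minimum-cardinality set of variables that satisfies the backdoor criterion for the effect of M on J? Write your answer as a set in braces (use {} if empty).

{F, Z}

Variables eligible for adjustment (non-descendants of M, excluding M and J): {F, L, Z}.
Backdoor paths from M to J:
  P1: M <- Z -> J
  P2: M <- F -> J
The empty set is not sufficient: P1 (M <- Z -> J) has no collider blocking it and no conditioned non-collider, so it is open.
Try {F, Z}:
  P1: blocked at fork node Z ∈ conditioning set.
  P2: blocked at fork node F ∈ conditioning set.
{F, Z} contains no descendant of M and blocks every backdoor path.
Every element of {F, Z} is needed (dropping F leaves P2 open; dropping Z leaves P1 open), so no proper subset is valid.
Among all size-2 subsets of the eligible variables, only {F, Z} blocks every backdoor path, so it is the unique smallest valid adjustment set.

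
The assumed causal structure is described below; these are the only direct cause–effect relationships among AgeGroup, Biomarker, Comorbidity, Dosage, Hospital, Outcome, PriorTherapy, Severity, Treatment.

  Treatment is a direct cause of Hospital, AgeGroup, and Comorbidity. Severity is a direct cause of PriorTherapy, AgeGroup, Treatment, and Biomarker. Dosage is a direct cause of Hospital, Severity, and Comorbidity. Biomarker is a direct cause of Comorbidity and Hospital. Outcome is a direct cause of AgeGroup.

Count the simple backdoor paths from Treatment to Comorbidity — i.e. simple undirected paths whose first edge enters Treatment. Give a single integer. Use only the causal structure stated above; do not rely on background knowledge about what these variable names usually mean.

A backdoor path from Treatment to Comorbidity is any simple undirected path whose first edge points into Treatment (i.e. leaves Treatment via a parent).
Parents of Treatment: {Severity}.
Enumerating:
  P1: Treatment <- Severity <- Dosage -> Hospital <- Biomarker -> Comorbidity
  P2: Treatment <- Severity <- Dosage -> Comorbidity
  P3: Treatment <- Severity -> Biomarker -> Hospital <- Dosage -> Comorbidity
  P4: Treatment <- Severity -> Biomarker -> Comorbidity
That exhausts the simple backdoor paths. Count: 4.

4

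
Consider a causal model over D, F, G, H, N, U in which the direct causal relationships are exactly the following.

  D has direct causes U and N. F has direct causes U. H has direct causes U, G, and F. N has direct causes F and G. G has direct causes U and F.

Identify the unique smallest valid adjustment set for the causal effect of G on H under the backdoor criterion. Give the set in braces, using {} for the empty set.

Variables eligible for adjustment (non-descendants of G, excluding G and H): {F, U}.
Backdoor paths from G to H:
  P1: G <- U -> F -> H
  P2: G <- U -> H
  P3: G <- U -> D <- N <- F -> H
  P4: G <- F <- U -> H
  P5: G <- F -> N -> D <- U -> H
  P6: G <- F -> H
The empty set is not sufficient: P1 (G <- U -> F -> H) has no collider blocking it and no conditioned non-collider, so it is open.
Try {F, U}:
  P1: blocked at fork node U ∈ conditioning set.
  P2: blocked at fork node U ∈ conditioning set.
  P3: blocked at fork node U ∈ conditioning set.
  P4: blocked at chain node F ∈ conditioning set.
  P5: blocked at fork node F ∈ conditioning set.
  P6: blocked at fork node F ∈ conditioning set.
{F, U} contains no descendant of G and blocks every backdoor path.
Every element of {F, U} is needed (dropping F leaves P6 open; dropping U leaves P2 open), so no proper subset is valid.
Among all size-2 subsets of the eligible variables, only {F, U} blocks every backdoor path, so it is the unique smallest valid adjustment set.

{F, U}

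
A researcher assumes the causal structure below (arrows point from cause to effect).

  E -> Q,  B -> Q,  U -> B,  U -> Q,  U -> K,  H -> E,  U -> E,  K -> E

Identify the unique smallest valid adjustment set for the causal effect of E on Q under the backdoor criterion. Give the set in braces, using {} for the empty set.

Variables eligible for adjustment (non-descendants of E, excluding E and Q): {B, H, K, U}.
Backdoor paths from E to Q:
  P1: E <- U -> B -> Q
  P2: E <- U -> Q
  P3: E <- K <- U -> B -> Q
  P4: E <- K <- U -> Q
The empty set is not sufficient: P1 (E <- U -> B -> Q) has no collider blocking it and no conditioned non-collider, so it is open.
Try {U}:
  P1: blocked at fork node U ∈ conditioning set.
  P2: blocked at fork node U ∈ conditioning set.
  P3: blocked at fork node U ∈ conditioning set.
  P4: blocked at fork node U ∈ conditioning set.
{U} contains no descendant of E and blocks every backdoor path.
No other singleton works — e.g. {H} leaves P1 open — so {U} is the unique smallest valid adjustment set.

{U}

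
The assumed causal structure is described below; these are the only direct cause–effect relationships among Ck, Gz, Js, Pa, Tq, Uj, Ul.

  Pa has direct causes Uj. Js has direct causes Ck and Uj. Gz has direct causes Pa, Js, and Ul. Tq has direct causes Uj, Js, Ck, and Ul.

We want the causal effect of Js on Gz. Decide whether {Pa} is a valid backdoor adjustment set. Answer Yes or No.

Backdoor paths from Js to Gz (paths whose first edge points into Js):
  P1: Js <- Ck -> Tq <- Ul -> Gz
  P2: Js <- Ck -> Tq <- Uj -> Pa -> Gz
  P3: Js <- Uj -> Tq <- Ul -> Gz
  P4: Js <- Uj -> Pa -> Gz
Condition 1 (no descendant of Js in the set): holds — descendants of Js are {Gz, Tq}; none are in {Pa}.
Condition 2 (every backdoor path blocked by {Pa}):
  P1: blocked at collider Tq (neither it nor any descendant is in the conditioning set).
  P2: blocked at collider Tq (neither it nor any descendant is in the conditioning set).
  P3: blocked at collider Tq (neither it nor any descendant is in the conditioning set).
  P4: blocked at chain node Pa ∈ conditioning set.
{Pa} satisfies the backdoor criterion.

Yes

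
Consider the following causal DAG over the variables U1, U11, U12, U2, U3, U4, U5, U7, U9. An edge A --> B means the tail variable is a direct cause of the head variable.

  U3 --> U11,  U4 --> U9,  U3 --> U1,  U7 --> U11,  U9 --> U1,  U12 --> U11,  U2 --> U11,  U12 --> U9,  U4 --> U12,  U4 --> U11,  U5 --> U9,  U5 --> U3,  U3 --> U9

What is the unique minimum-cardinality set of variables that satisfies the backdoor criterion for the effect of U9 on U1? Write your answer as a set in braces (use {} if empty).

Variables eligible for adjustment (non-descendants of U9, excluding U9 and U1): {U11, U12, U2, U3, U4, U5, U7}.
Backdoor paths from U9 to U1:
  P1: U9 <- U4 -> U12 -> U11 <- U3 -> U1
  P2: U9 <- U4 -> U11 <- U3 -> U1
  P3: U9 <- U12 <- U4 -> U11 <- U3 -> U1
  P4: U9 <- U12 -> U11 <- U3 -> U1
  P5: U9 <- U5 -> U3 -> U1
  P6: U9 <- U3 -> U1
The empty set is not sufficient: P5 (U9 <- U5 -> U3 -> U1) has no collider blocking it and no conditioned non-collider, so it is open.
Try {U3}:
  P1: blocked at collider U11 (neither it nor any descendant is in the conditioning set).
  P2: blocked at collider U11 (neither it nor any descendant is in the conditioning set).
  P3: blocked at collider U11 (neither it nor any descendant is in the conditioning set).
  P4: blocked at collider U11 (neither it nor any descendant is in the conditioning set).
  P5: blocked at chain node U3 ∈ conditioning set.
  P6: blocked at fork node U3 ∈ conditioning set.
{U3} contains no descendant of U9 and blocks every backdoor path.
No other singleton works — e.g. {U7} leaves P5 open — so {U3} is the unique smallest valid adjustment set.

{U3}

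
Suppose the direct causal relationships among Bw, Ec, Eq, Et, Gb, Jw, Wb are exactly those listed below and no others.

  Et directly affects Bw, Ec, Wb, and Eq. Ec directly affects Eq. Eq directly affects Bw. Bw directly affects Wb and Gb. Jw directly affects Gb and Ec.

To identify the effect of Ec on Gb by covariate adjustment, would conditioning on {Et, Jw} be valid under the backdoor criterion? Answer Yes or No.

Backdoor paths from Ec to Gb (paths whose first edge points into Ec):
  P1: Ec <- Et -> Eq -> Bw -> Gb
  P2: Ec <- Et -> Bw -> Gb
  P3: Ec <- Et -> Wb <- Bw -> Gb
  P4: Ec <- Jw -> Gb
Condition 1 (no descendant of Ec in the set): holds — descendants of Ec are {Bw, Eq, Gb, Wb}; none are in {Et, Jw}.
Condition 2 (every backdoor path blocked by {Et, Jw}):
  P1: blocked at fork node Et ∈ conditioning set.
  P2: blocked at fork node Et ∈ conditioning set.
  P3: blocked at fork node Et ∈ conditioning set.
  P4: blocked at fork node Jw ∈ conditioning set.
{Et, Jw} satisfies the backdoor criterion.

Yes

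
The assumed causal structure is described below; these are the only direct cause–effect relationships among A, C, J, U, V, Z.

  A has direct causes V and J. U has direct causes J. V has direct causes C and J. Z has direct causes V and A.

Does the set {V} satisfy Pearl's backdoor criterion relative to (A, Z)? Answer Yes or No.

Backdoor paths from A to Z (paths whose first edge points into A):
  P1: A <- J -> V -> Z
  P2: A <- V -> Z
Condition 1 (no descendant of A in the set): holds — descendants of A are {Z}; none are in {V}.
Condition 2 (every backdoor path blocked by {V}):
  P1: blocked at chain node V ∈ conditioning set.
  P2: blocked at fork node V ∈ conditioning set.
{V} satisfies the backdoor criterion.

Yes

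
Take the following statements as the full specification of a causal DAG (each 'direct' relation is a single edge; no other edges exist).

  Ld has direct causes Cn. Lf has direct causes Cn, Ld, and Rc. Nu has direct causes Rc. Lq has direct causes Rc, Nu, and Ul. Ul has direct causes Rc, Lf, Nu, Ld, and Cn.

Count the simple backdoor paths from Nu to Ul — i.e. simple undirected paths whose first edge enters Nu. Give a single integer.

7

A backdoor path from Nu to Ul is any simple undirected path whose first edge points into Nu (i.e. leaves Nu via a parent).
Parents of Nu: {Rc}.
Enumerating:
  P1: Nu <- Rc -> Lf <- Cn -> Ld -> Ul
  P2: Nu <- Rc -> Lf <- Cn -> Ul
  P3: Nu <- Rc -> Lf <- Ld <- Cn -> Ul
  P4: Nu <- Rc -> Lf <- Ld -> Ul
  P5: Nu <- Rc -> Lf -> Ul
  P6: Nu <- Rc -> Ul
  P7: Nu <- Rc -> Lq <- Ul
That exhausts the simple backdoor paths. Count: 7.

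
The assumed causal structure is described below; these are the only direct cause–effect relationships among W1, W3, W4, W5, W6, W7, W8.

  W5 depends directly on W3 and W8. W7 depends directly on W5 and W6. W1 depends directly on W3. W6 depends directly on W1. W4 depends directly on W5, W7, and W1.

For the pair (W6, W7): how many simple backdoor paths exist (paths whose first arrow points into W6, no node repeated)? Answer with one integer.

A backdoor path from W6 to W7 is any simple undirected path whose first edge points into W6 (i.e. leaves W6 via a parent).
Parents of W6: {W1}.
Enumerating:
  P1: W6 <- W1 <- W3 -> W5 -> W7
  P2: W6 <- W1 <- W3 -> W5 -> W4 <- W7
  P3: W6 <- W1 -> W4 <- W5 -> W7
  P4: W6 <- W1 -> W4 <- W7
That exhausts the simple backdoor paths. Count: 4.

4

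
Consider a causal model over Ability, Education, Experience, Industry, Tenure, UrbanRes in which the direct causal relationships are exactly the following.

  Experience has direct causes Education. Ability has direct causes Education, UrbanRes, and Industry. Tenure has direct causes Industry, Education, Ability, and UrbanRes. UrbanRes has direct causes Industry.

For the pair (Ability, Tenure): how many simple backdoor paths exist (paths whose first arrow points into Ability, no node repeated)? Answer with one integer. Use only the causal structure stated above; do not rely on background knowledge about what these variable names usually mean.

A backdoor path from Ability to Tenure is any simple undirected path whose first edge points into Ability (i.e. leaves Ability via a parent).
Parents of Ability: {Education, Industry, UrbanRes}.
Enumerating:
  P1: Ability <- Education -> Tenure
  P2: Ability <- Industry -> UrbanRes -> Tenure
  P3: Ability <- Industry -> Tenure
  P4: Ability <- UrbanRes <- Industry -> Tenure
  P5: Ability <- UrbanRes -> Tenure
That exhausts the simple backdoor paths. Count: 5.

5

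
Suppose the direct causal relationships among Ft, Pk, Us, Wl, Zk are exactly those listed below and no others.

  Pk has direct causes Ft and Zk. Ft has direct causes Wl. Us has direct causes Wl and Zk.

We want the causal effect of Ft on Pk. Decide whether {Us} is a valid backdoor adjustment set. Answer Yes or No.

Backdoor paths from Ft to Pk (paths whose first edge points into Ft):
  P1: Ft <- Wl -> Us <- Zk -> Pk
Condition 1 (no descendant of Ft in the set): holds — descendants of Ft are {Pk}; none are in {Us}.
Condition 2 (every backdoor path blocked by {Us}):
  P1: open — collider(s) Us are conditioned on (or have a conditioned descendant) and no non-collider on the path is in the set.
{Us} does not satisfy the backdoor criterion.

No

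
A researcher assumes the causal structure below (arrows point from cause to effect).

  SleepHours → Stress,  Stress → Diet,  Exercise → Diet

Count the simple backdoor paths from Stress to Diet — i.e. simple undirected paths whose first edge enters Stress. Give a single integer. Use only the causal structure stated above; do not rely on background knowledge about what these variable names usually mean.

A backdoor path from Stress to Diet is any simple undirected path whose first edge points into Stress (i.e. leaves Stress via a parent).
Parents of Stress: {SleepHours}.
No simple path from any parent of Stress reaches Diet without revisiting Stress, so there are no backdoor paths.

0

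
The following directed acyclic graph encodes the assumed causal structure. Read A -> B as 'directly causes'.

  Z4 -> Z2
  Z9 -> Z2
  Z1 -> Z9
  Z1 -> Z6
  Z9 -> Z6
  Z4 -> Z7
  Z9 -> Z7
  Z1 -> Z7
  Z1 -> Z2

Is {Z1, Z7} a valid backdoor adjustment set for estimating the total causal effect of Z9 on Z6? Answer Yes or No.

No

Backdoor paths from Z9 to Z6 (paths whose first edge points into Z9):
  P1: Z9 <- Z1 -> Z6
Condition 1 (no descendant of Z9 in the set): FAILS — Z7 is a descendant of Z9.
Condition 2 (every backdoor path blocked by {Z1, Z7}):
  P1: blocked at fork node Z1 ∈ conditioning set.
{Z1, Z7} does not satisfy the backdoor criterion.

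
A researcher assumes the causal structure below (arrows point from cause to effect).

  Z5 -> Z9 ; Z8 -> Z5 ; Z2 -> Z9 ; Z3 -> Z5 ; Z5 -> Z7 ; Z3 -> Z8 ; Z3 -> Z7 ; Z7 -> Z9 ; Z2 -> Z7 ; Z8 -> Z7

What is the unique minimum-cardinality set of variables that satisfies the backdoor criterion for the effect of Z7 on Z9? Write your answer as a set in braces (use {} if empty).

Variables eligible for adjustment (non-descendants of Z7, excluding Z7 and Z9): {Z2, Z3, Z5, Z8}.
Backdoor paths from Z7 to Z9:
  P1: Z7 <- Z2 -> Z9
  P2: Z7 <- Z3 -> Z8 -> Z5 -> Z9
  P3: Z7 <- Z3 -> Z5 -> Z9
  P4: Z7 <- Z8 <- Z3 -> Z5 -> Z9
  P5: Z7 <- Z8 -> Z5 -> Z9
  P6: Z7 <- Z5 -> Z9
The empty set is not sufficient: P1 (Z7 <- Z2 -> Z9) has no collider blocking it and no conditioned non-collider, so it is open.
Try {Z2, Z5}:
  P1: blocked at fork node Z2 ∈ conditioning set.
  P2: blocked at chain node Z5 ∈ conditioning set.
  P3: blocked at chain node Z5 ∈ conditioning set.
  P4: blocked at chain node Z5 ∈ conditioning set.
  P5: blocked at chain node Z5 ∈ conditioning set.
  P6: blocked at fork node Z5 ∈ conditioning set.
{Z2, Z5} contains no descendant of Z7 and blocks every backdoor path.
Every element of {Z2, Z5} is needed (dropping Z2 leaves P1 open; dropping Z5 leaves P2 open), so no proper subset is valid.
Among all size-2 subsets of the eligible variables, only {Z2, Z5} blocks every backdoor path, so it is the unique smallest valid adjustment set.

{Z2, Z5}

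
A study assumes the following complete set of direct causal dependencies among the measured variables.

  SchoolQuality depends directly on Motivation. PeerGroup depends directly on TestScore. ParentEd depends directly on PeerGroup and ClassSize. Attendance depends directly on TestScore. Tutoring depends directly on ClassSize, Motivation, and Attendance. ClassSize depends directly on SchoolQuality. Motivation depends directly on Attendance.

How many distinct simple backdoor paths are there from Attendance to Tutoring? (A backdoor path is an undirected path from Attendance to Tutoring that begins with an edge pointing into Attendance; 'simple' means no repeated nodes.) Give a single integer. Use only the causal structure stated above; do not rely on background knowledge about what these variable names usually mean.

A backdoor path from Attendance to Tutoring is any simple undirected path whose first edge points into Attendance (i.e. leaves Attendance via a parent).
Parents of Attendance: {TestScore}.
Enumerating:
  P1: Attendance <- TestScore -> PeerGroup -> ParentEd <- ClassSize <- SchoolQuality <- Motivation -> Tutoring
  P2: Attendance <- TestScore -> PeerGroup -> ParentEd <- ClassSize -> Tutoring
That exhausts the simple backdoor paths. Count: 2.

2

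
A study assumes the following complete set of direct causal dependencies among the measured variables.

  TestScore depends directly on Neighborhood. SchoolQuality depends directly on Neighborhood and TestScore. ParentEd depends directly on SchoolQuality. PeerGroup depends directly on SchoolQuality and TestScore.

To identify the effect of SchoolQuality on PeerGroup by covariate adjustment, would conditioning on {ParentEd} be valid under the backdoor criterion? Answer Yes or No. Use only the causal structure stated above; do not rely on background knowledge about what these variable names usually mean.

Backdoor paths from SchoolQuality to PeerGroup (paths whose first edge points into SchoolQuality):
  P1: SchoolQuality <- Neighborhood -> TestScore -> PeerGroup
  P2: SchoolQuality <- TestScore -> PeerGroup
Condition 1 (no descendant of SchoolQuality in the set): FAILS — ParentEd is a descendant of SchoolQuality.
Condition 2 (every backdoor path blocked by {ParentEd}):
  P1: open — no interior node is in the conditioning set.
  P2: open — no interior node is in the conditioning set.
{ParentEd} does not satisfy the backdoor criterion.

No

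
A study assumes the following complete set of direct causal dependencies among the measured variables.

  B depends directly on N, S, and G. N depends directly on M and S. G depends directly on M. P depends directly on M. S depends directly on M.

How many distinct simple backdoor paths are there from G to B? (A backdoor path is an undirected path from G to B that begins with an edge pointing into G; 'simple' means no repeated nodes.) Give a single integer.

4

A backdoor path from G to B is any simple undirected path whose first edge points into G (i.e. leaves G via a parent).
Parents of G: {M}.
Enumerating:
  P1: G <- M -> S -> N -> B
  P2: G <- M -> S -> B
  P3: G <- M -> N <- S -> B
  P4: G <- M -> N -> B
That exhausts the simple backdoor paths. Count: 4.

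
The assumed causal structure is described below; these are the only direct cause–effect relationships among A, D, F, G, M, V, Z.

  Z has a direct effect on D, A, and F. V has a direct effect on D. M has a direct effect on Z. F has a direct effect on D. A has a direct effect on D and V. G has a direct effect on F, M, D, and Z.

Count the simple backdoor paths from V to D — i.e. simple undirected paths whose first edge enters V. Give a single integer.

8

A backdoor path from V to D is any simple undirected path whose first edge points into V (i.e. leaves V via a parent).
Parents of V: {A}.
Enumerating:
  P1: V <- A <- Z <- G -> F -> D
  P2: V <- A <- Z <- G -> D
  P3: V <- A <- Z <- M <- G -> F -> D
  P4: V <- A <- Z <- M <- G -> D
  P5: V <- A <- Z -> F <- G -> D
  P6: V <- A <- Z -> F -> D
  P7: V <- A <- Z -> D
  P8: V <- A -> D
That exhausts the simple backdoor paths. Count: 8.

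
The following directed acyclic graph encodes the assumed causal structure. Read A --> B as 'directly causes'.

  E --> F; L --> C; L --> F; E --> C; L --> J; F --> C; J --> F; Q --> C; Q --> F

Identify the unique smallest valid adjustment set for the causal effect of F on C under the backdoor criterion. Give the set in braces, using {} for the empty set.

{E, L, Q}

Variables eligible for adjustment (non-descendants of F, excluding F and C): {E, J, L, Q}.
Backdoor paths from F to C:
  P1: F <- Q -> C
  P2: F <- E -> C
  P3: F <- L -> C
  P4: F <- J <- L -> C
The empty set is not sufficient: P1 (F <- Q -> C) has no collider blocking it and no conditioned non-collider, so it is open.
Try {E, L, Q}:
  P1: blocked at fork node Q ∈ conditioning set.
  P2: blocked at fork node E ∈ conditioning set.
  P3: blocked at fork node L ∈ conditioning set.
  P4: blocked at fork node L ∈ conditioning set.
{E, L, Q} contains no descendant of F and blocks every backdoor path.
Every element of {E, L, Q} is needed (dropping E leaves P2 open; dropping L leaves P3 open; dropping Q leaves P1 open), so no proper subset is valid.
Among all size-3 subsets of the eligible variables, only {E, L, Q} blocks every backdoor path, so it is the unique smallest valid adjustment set.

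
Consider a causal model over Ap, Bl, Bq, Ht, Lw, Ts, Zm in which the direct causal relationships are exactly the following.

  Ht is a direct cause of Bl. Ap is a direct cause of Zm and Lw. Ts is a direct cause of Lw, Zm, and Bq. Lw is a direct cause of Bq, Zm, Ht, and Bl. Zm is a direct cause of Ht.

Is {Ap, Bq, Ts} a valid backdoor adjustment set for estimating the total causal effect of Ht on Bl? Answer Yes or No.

Backdoor paths from Ht to Bl (paths whose first edge points into Ht):
  P1: Ht <- Lw -> Bl
  P2: Ht <- Zm <- Ts -> Lw -> Bl
  P3: Ht <- Zm <- Ts -> Bq <- Lw -> Bl
  P4: Ht <- Zm <- Ap -> Lw -> Bl
  P5: Ht <- Zm <- Lw -> Bl
Condition 1 (no descendant of Ht in the set): holds — descendants of Ht are {Bl}; none are in {Ap, Bq, Ts}.
Condition 2 (every backdoor path blocked by {Ap, Bq, Ts}):
  P1: open — no interior node is in the conditioning set.
  P2: blocked at fork node Ts ∈ conditioning set.
  P3: blocked at fork node Ts ∈ conditioning set.
  P4: blocked at fork node Ap ∈ conditioning set.
  P5: open — no interior node is in the conditioning set.
{Ap, Bq, Ts} does not satisfy the backdoor criterion.

No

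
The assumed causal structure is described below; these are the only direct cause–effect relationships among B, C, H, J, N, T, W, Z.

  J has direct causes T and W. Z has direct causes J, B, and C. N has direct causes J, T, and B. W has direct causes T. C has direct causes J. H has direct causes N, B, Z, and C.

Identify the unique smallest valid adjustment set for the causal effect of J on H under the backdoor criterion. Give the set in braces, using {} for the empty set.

{T}

Variables eligible for adjustment (non-descendants of J, excluding J and H): {B, T, W}.
Backdoor paths from J to H:
  P1: J <- T -> N <- B -> Z <- C -> H
  P2: J <- T -> N <- B -> Z -> H
  P3: J <- T -> N <- B -> H
  P4: J <- T -> N -> H
  P5: J <- W <- T -> N <- B -> Z <- C -> H
  P6: J <- W <- T -> N <- B -> Z -> H
  P7: J <- W <- T -> N <- B -> H
  P8: J <- W <- T -> N -> H
The empty set is not sufficient: P4 (J <- T -> N -> H) has no collider blocking it and no conditioned non-collider, so it is open.
Try {T}:
  P1: blocked at fork node T ∈ conditioning set.
  P2: blocked at fork node T ∈ conditioning set.
  P3: blocked at fork node T ∈ conditioning set.
  P4: blocked at fork node T ∈ conditioning set.
  P5: blocked at fork node T ∈ conditioning set.
  P6: blocked at fork node T ∈ conditioning set.
  P7: blocked at fork node T ∈ conditioning set.
  P8: blocked at fork node T ∈ conditioning set.
{T} contains no descendant of J and blocks every backdoor path.
No other singleton works — e.g. {B} leaves P4 open — so {T} is the unique smallest valid adjustment set.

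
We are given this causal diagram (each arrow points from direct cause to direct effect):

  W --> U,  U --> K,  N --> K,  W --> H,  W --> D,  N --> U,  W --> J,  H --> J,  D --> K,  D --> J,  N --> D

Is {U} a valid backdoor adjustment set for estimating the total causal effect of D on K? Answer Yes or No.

No

Backdoor paths from D to K (paths whose first edge points into D):
  P1: D <- N -> U -> K
  P2: D <- N -> K
  P3: D <- W -> U <- N -> K
  P4: D <- W -> U -> K
Condition 1 (no descendant of D in the set): holds — descendants of D are {J, K}; none are in {U}.
Condition 2 (every backdoor path blocked by {U}):
  P1: blocked at chain node U ∈ conditioning set.
  P2: open — no interior node is in the conditioning set.
  P3: open — collider(s) U are conditioned on (or have a conditioned descendant) and no non-collider on the path is in the set.
  P4: blocked at chain node U ∈ conditioning set.
{U} does not satisfy the backdoor criterion.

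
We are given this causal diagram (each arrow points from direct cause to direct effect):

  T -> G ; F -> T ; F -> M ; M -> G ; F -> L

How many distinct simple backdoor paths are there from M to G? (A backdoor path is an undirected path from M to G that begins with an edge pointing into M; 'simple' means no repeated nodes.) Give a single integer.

A backdoor path from M to G is any simple undirected path whose first edge points into M (i.e. leaves M via a parent).
Parents of M: {F}.
Enumerating:
  P1: M <- F -> T -> G
That exhausts the simple backdoor paths. Count: 1.

1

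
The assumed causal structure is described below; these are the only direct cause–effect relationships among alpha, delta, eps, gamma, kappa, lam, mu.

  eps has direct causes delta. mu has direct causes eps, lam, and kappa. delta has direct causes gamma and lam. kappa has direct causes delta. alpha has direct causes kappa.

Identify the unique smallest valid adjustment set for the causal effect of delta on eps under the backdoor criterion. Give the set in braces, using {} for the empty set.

Variables eligible for adjustment (non-descendants of delta, excluding delta and eps): {gamma, lam}.
Backdoor paths from delta to eps:
  P1: delta <- lam -> mu <- eps
Each backdoor path contains an unconditioned collider, so every path is already blocked with the empty conditioning set:
  P1: blocked at collider mu (neither it nor any descendant is in the conditioning set).
The empty set is therefore the unique smallest valid set.

{}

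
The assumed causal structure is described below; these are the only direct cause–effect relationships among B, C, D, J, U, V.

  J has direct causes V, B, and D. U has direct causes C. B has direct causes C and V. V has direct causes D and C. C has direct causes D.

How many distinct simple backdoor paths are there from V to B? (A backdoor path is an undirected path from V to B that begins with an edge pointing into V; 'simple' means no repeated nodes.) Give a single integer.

4

A backdoor path from V to B is any simple undirected path whose first edge points into V (i.e. leaves V via a parent).
Parents of V: {C, D}.
Enumerating:
  P1: V <- D -> C -> B
  P2: V <- D -> J <- B
  P3: V <- C <- D -> J <- B
  P4: V <- C -> B
That exhausts the simple backdoor paths. Count: 4.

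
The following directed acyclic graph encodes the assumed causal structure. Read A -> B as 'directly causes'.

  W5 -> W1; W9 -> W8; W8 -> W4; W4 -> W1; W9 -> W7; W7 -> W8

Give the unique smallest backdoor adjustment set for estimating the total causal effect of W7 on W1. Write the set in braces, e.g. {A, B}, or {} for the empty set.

Variables eligible for adjustment (non-descendants of W7, excluding W7 and W1): {W5, W9}.
Backdoor paths from W7 to W1:
  P1: W7 <- W9 -> W8 -> W4 -> W1
The empty set is not sufficient: P1 (W7 <- W9 -> W8 -> W4 -> W1) has no collider blocking it and no conditioned non-collider, so it is open.
Try {W9}:
  P1: blocked at fork node W9 ∈ conditioning set.
{W9} contains no descendant of W7 and blocks every backdoor path.
No other singleton works — e.g. {W5} leaves P1 open — so {W9} is the unique smallest valid adjustment set.

{W9}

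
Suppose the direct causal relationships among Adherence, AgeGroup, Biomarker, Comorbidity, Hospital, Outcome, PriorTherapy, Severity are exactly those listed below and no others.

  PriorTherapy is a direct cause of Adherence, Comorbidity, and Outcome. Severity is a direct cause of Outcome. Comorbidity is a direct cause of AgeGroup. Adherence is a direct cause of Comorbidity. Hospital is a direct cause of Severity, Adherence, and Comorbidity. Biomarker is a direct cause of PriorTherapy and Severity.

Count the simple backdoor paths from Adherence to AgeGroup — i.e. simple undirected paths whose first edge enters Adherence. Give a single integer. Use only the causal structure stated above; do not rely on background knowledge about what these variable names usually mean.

6

A backdoor path from Adherence to AgeGroup is any simple undirected path whose first edge points into Adherence (i.e. leaves Adherence via a parent).
Parents of Adherence: {Hospital, PriorTherapy}.
Enumerating:
  P1: Adherence <- Hospital -> Severity <- Biomarker -> PriorTherapy -> Comorbidity -> AgeGroup
  P2: Adherence <- Hospital -> Severity -> Outcome <- PriorTherapy -> Comorbidity -> AgeGroup
  P3: Adherence <- Hospital -> Comorbidity -> AgeGroup
  P4: Adherence <- PriorTherapy <- Biomarker -> Severity <- Hospital -> Comorbidity -> AgeGroup
  P5: Adherence <- PriorTherapy -> Comorbidity -> AgeGroup
  P6: Adherence <- PriorTherapy -> Outcome <- Severity <- Hospital -> Comorbidity -> AgeGroup
That exhausts the simple backdoor paths. Count: 6.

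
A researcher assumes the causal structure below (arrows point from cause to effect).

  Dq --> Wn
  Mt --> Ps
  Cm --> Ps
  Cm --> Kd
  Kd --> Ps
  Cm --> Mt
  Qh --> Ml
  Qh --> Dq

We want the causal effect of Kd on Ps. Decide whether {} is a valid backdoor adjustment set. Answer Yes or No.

No

Backdoor paths from Kd to Ps (paths whose first edge points into Kd):
  P1: Kd <- Cm -> Mt -> Ps
  P2: Kd <- Cm -> Ps
Condition 1 (no descendant of Kd in the set): holds — descendants of Kd are {Ps}; none are in {}.
Condition 2 (every backdoor path blocked by {}):
  P1: open — no interior node is in the conditioning set.
  P2: open — no interior node is in the conditioning set.
{} does not satisfy the backdoor criterion.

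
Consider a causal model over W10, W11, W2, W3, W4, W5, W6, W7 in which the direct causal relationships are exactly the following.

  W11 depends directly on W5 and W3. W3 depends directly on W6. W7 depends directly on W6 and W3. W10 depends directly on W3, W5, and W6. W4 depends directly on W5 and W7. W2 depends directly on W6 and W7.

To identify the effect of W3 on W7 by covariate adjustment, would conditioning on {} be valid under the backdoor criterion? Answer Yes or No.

Backdoor paths from W3 to W7 (paths whose first edge points into W3):
  P1: W3 <- W6 -> W7
  P2: W3 <- W6 -> W2 <- W7
  P3: W3 <- W6 -> W10 <- W5 -> W4 <- W7
Condition 1 (no descendant of W3 in the set): holds — descendants of W3 are {W10, W11, W2, W4, W7}; none are in {}.
Condition 2 (every backdoor path blocked by {}):
  P1: open — no interior node is in the conditioning set.
  P2: blocked at collider W2 (neither it nor any descendant is in the conditioning set).
  P3: blocked at collider W10 (neither it nor any descendant is in the conditioning set).
{} does not satisfy the backdoor criterion.

No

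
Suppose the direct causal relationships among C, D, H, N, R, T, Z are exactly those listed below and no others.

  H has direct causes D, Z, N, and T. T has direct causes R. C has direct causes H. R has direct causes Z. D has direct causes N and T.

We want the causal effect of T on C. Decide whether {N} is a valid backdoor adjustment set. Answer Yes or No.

No

Backdoor paths from T to C (paths whose first edge points into T):
  P1: T <- R <- Z -> H -> C
Condition 1 (no descendant of T in the set): holds — descendants of T are {C, D, H}; none are in {N}.
Condition 2 (every backdoor path blocked by {N}):
  P1: open — no interior node is in the conditioning set.
{N} does not satisfy the backdoor criterion.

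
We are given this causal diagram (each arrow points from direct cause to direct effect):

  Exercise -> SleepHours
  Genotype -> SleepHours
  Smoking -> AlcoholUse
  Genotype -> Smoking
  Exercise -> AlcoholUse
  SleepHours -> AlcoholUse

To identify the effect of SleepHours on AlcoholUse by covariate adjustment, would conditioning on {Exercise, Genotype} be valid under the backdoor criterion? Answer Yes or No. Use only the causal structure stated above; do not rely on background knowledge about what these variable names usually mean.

Backdoor paths from SleepHours to AlcoholUse (paths whose first edge points into SleepHours):
  P1: SleepHours <- Genotype -> Smoking -> AlcoholUse
  P2: SleepHours <- Exercise -> AlcoholUse
Condition 1 (no descendant of SleepHours in the set): holds — descendants of SleepHours are {AlcoholUse}; none are in {Exercise, Genotype}.
Condition 2 (every backdoor path blocked by {Exercise, Genotype}):
  P1: blocked at fork node Genotype ∈ conditioning set.
  P2: blocked at fork node Exercise ∈ conditioning set.
{Exercise, Genotype} satisfies the backdoor criterion.

Yes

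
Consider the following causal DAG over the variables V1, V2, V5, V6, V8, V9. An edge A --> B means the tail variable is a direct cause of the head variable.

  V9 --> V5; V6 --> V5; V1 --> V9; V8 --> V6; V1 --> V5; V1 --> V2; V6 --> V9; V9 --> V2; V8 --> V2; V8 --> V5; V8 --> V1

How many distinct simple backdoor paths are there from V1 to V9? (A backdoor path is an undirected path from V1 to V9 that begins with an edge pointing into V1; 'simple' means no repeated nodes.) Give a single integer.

A backdoor path from V1 to V9 is any simple undirected path whose first edge points into V1 (i.e. leaves V1 via a parent).
Parents of V1: {V8}.
Enumerating:
  P1: V1 <- V8 -> V6 -> V9
  P2: V1 <- V8 -> V6 -> V5 <- V9
  P3: V1 <- V8 -> V5 <- V6 -> V9
  P4: V1 <- V8 -> V5 <- V9
  P5: V1 <- V8 -> V2 <- V9
That exhausts the simple backdoor paths. Count: 5.

5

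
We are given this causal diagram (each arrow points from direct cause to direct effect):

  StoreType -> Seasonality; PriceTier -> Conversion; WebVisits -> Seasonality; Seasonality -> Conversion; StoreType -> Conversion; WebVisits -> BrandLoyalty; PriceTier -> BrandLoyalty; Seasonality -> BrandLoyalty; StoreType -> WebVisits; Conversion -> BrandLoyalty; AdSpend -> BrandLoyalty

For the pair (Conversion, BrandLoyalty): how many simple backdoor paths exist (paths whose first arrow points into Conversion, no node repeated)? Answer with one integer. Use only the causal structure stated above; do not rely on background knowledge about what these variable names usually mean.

8

A backdoor path from Conversion to BrandLoyalty is any simple undirected path whose first edge points into Conversion (i.e. leaves Conversion via a parent).
Parents of Conversion: {PriceTier, Seasonality, StoreType}.
Enumerating:
  P1: Conversion <- StoreType -> WebVisits -> Seasonality -> BrandLoyalty
  P2: Conversion <- StoreType -> WebVisits -> BrandLoyalty
  P3: Conversion <- StoreType -> Seasonality <- WebVisits -> BrandLoyalty
  P4: Conversion <- StoreType -> Seasonality -> BrandLoyalty
  P5: Conversion <- PriceTier -> BrandLoyalty
  P6: Conversion <- Seasonality <- StoreType -> WebVisits -> BrandLoyalty
  P7: Conversion <- Seasonality <- WebVisits -> BrandLoyalty
  P8: Conversion <- Seasonality -> BrandLoyalty
That exhausts the simple backdoor paths. Count: 8.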